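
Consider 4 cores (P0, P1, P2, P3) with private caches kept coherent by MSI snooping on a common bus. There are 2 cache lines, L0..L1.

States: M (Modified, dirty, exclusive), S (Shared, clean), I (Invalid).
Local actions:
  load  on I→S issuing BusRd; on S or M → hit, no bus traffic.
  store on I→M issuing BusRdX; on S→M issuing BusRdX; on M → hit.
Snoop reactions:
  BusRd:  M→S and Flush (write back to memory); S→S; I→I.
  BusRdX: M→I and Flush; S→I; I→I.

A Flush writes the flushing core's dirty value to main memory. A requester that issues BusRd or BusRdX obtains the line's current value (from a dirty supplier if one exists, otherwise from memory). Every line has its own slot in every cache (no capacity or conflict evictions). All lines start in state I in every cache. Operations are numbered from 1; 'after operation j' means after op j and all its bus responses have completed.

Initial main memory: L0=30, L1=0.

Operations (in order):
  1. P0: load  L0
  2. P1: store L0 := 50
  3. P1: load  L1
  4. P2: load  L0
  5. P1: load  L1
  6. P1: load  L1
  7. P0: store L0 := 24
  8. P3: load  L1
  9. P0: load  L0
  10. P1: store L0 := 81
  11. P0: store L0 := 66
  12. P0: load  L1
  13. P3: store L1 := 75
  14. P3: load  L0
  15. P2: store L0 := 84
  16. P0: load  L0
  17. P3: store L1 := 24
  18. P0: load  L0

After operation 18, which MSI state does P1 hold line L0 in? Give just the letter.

  op1 P0: load  L0 → S/I/I/I on L0; bus BusRd; mem=30
  op2 P1: store L0 := 50 → I/M/I/I on L0; bus BusRdX; mem=30
  op3 P1: load  L1 → I/S/I/I on L1; bus BusRd; mem=0
  op4 P2: load  L0 → I/S/S/I on L0; bus BusRd Flush; mem=50
  op5 P1: load  L1 → I/S/I/I on L1; bus (none); mem=0
  op6 P1: load  L1 → I/S/I/I on L1; bus (none); mem=0
  op7 P0: store L0 := 24 → M/I/I/I on L0; bus BusRdX; mem=50
  op8 P3: load  L1 → I/S/I/S on L1; bus BusRd; mem=0
  op9 P0: load  L0 → M/I/I/I on L0; bus (none); mem=50
  op10 P1: store L0 := 81 → I/M/I/I on L0; bus BusRdX Flush; mem=24
  op11 P0: store L0 := 66 → M/I/I/I on L0; bus BusRdX Flush; mem=81
  op12 P0: load  L1 → S/S/I/S on L1; bus BusRd; mem=0
  op13 P3: store L1 := 75 → I/I/I/M on L1; bus BusRdX; mem=0
  op14 P3: load  L0 → S/I/I/S on L0; bus BusRd Flush; mem=66
  op15 P2: store L0 := 84 → I/I/M/I on L0; bus BusRdX; mem=66
  op16 P0: load  L0 → S/I/S/I on L0; bus BusRd Flush; mem=84
  op17 P3: store L1 := 24 → I/I/I/M on L1; bus (none); mem=0
  op18 P0: load  L0 → S/I/S/I on L0; bus (none); mem=84

state = I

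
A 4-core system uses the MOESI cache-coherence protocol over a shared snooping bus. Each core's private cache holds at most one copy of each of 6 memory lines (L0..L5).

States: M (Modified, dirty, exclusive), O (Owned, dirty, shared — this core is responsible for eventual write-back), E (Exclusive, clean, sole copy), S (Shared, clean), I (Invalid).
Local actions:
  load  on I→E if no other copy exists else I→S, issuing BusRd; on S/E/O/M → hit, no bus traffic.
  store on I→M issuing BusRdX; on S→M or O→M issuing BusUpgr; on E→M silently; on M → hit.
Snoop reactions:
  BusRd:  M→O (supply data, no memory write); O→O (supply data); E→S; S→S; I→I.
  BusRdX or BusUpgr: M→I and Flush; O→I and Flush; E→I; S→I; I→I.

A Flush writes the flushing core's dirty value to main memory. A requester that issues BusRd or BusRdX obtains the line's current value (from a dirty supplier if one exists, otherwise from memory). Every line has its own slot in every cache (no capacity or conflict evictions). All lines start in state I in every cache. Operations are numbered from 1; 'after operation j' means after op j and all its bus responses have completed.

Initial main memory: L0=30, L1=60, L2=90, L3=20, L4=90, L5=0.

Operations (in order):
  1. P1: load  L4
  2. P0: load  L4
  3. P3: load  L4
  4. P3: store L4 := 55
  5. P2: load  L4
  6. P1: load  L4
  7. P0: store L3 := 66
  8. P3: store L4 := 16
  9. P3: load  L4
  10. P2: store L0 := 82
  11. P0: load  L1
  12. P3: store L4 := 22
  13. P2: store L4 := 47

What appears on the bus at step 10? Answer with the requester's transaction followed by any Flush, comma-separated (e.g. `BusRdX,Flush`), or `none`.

bus = BusRdX

step 1: P1: load  L4  ⟶  IEII  (L4)  txn=BusRd  M[L4]=90
step 2: P0: load  L4  ⟶  SSII  (L4)  txn=BusRd  M[L4]=90
step 3: P3: load  L4  ⟶  SSIS  (L4)  txn=BusRd  M[L4]=90
step 4: P3: store L4 := 55  ⟶  IIIM  (L4)  txn=BusUpgr  M[L4]=90
step 5: P2: load  L4  ⟶  IISO  (L4)  txn=BusRd  M[L4]=90
step 6: P1: load  L4  ⟶  ISSO  (L4)  txn=BusRd  M[L4]=90
step 7: P0: store L3 := 66  ⟶  MIII  (L3)  txn=BusRdX  M[L3]=20
step 8: P3: store L4 := 16  ⟶  IIIM  (L4)  txn=BusUpgr  M[L4]=90
step 9: P3: load  L4  ⟶  IIIM  (L4)  txn=∅  M[L4]=90
step 10: P2: store L0 := 82  ⟶  IIMI  (L0)  txn=BusRdX  M[L0]=30
step 11: P0: load  L1  ⟶  EIII  (L1)  txn=BusRd  M[L1]=60
step 12: P3: store L4 := 22  ⟶  IIIM  (L4)  txn=∅  M[L4]=90
step 13: P2: store L4 := 47  ⟶  IIMI  (L4)  txn=BusRdX+Flush  M[L4]=22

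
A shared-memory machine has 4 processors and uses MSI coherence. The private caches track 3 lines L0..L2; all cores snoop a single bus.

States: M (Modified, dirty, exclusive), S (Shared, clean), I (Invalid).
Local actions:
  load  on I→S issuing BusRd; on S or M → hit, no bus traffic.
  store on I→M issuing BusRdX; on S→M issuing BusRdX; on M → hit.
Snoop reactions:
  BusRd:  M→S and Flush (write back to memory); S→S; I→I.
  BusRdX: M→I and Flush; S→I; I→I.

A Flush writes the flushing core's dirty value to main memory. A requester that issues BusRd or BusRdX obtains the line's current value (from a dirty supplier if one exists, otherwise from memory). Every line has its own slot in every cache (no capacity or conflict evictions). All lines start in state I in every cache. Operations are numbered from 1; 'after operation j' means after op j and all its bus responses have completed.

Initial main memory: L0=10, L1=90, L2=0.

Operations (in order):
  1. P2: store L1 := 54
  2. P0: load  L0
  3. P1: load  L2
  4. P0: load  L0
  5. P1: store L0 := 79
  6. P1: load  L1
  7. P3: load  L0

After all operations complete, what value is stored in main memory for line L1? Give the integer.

1. P2: store L1 := 54  bus=[BusRdX]  L1: P0=I P1=I P2=M P3=I  mem[L1]=90
2. P0: load  L0  bus=[BusRd]  L0: P0=S P1=I P2=I P3=I  mem[L0]=10
3. P1: load  L2  bus=[BusRd]  L2: P0=I P1=S P2=I P3=I  mem[L2]=0
4. P0: load  L0  bus=[-]  L0: P0=S P1=I P2=I P3=I  mem[L0]=10
5. P1: store L0 := 79  bus=[BusRdX]  L0: P0=I P1=M P2=I P3=I  mem[L0]=10
6. P1: load  L1  bus=[BusRd,Flush]  L1: P0=I P1=S P2=S P3=I  mem[L1]=54
7. P3: load  L0  bus=[BusRd,Flush]  L0: P0=I P1=S P2=I P3=S  mem[L0]=79

memory[L1] = 54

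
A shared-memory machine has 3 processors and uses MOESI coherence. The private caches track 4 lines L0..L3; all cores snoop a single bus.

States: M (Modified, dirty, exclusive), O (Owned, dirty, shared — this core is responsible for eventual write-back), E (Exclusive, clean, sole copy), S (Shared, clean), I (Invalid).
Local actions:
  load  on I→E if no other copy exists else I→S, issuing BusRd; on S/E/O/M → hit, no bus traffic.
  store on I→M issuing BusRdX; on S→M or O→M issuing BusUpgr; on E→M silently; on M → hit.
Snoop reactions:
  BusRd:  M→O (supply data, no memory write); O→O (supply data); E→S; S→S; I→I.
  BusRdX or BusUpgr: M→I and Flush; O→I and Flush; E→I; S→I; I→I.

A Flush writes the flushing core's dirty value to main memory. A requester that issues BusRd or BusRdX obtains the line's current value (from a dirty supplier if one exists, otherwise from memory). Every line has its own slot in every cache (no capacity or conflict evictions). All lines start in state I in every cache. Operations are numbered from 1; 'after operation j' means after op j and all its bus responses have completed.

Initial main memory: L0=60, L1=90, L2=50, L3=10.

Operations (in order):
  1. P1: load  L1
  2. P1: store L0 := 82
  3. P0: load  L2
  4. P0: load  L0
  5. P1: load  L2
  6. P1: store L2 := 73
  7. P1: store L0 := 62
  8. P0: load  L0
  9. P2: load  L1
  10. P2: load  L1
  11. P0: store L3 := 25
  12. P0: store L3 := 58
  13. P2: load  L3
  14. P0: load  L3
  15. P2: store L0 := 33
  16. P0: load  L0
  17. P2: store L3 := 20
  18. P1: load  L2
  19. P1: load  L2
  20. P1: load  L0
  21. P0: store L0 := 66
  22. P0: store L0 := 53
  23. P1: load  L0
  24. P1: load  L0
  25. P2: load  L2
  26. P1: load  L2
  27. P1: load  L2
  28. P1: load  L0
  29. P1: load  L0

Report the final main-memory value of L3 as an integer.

1. P1: load  L1  bus=[BusRd]  L1: P0=I P1=E P2=I  mem[L1]=90
2. P1: store L0 := 82  bus=[BusRdX]  L0: P0=I P1=M P2=I  mem[L0]=60
3. P0: load  L2  bus=[BusRd]  L2: P0=E P1=I P2=I  mem[L2]=50
4. P0: load  L0  bus=[BusRd]  L0: P0=S P1=O P2=I  mem[L0]=60
5. P1: load  L2  bus=[BusRd]  L2: P0=S P1=S P2=I  mem[L2]=50
6. P1: store L2 := 73  bus=[BusUpgr]  L2: P0=I P1=M P2=I  mem[L2]=50
7. P1: store L0 := 62  bus=[BusUpgr]  L0: P0=I P1=M P2=I  mem[L0]=60
8. P0: load  L0  bus=[BusRd]  L0: P0=S P1=O P2=I  mem[L0]=60
9. P2: load  L1  bus=[BusRd]  L1: P0=I P1=S P2=S  mem[L1]=90
10. P2: load  L1  bus=[-]  L1: P0=I P1=S P2=S  mem[L1]=90
11. P0: store L3 := 25  bus=[BusRdX]  L3: P0=M P1=I P2=I  mem[L3]=10
12. P0: store L3 := 58  bus=[-]  L3: P0=M P1=I P2=I  mem[L3]=10
13. P2: load  L3  bus=[BusRd]  L3: P0=O P1=I P2=S  mem[L3]=10
14. P0: load  L3  bus=[-]  L3: P0=O P1=I P2=S  mem[L3]=10
15. P2: store L0 := 33  bus=[BusRdX,Flush]  L0: P0=I P1=I P2=M  mem[L0]=62
16. P0: load  L0  bus=[BusRd]  L0: P0=S P1=I P2=O  mem[L0]=62
17. P2: store L3 := 20  bus=[BusUpgr,Flush]  L3: P0=I P1=I P2=M  mem[L3]=58
18. P1: load  L2  bus=[-]  L2: P0=I P1=M P2=I  mem[L2]=50
19. P1: load  L2  bus=[-]  L2: P0=I P1=M P2=I  mem[L2]=50
20. P1: load  L0  bus=[BusRd]  L0: P0=S P1=S P2=O  mem[L0]=62
21. P0: store L0 := 66  bus=[BusUpgr,Flush]  L0: P0=M P1=I P2=I  mem[L0]=33
22. P0: store L0 := 53  bus=[-]  L0: P0=M P1=I P2=I  mem[L0]=33
23. P1: load  L0  bus=[BusRd]  L0: P0=O P1=S P2=I  mem[L0]=33
24. P1: load  L0  bus=[-]  L0: P0=O P1=S P2=I  mem[L0]=33
25. P2: load  L2  bus=[BusRd]  L2: P0=I P1=O P2=S  mem[L2]=50
26. P1: load  L2  bus=[-]  L2: P0=I P1=O P2=S  mem[L2]=50
27. P1: load  L2  bus=[-]  L2: P0=I P1=O P2=S  mem[L2]=50
28. P1: load  L0  bus=[-]  L0: P0=O P1=S P2=I  mem[L0]=33
29. P1: load  L0  bus=[-]  L0: P0=O P1=S P2=I  mem[L0]=33

memory[L3] = 58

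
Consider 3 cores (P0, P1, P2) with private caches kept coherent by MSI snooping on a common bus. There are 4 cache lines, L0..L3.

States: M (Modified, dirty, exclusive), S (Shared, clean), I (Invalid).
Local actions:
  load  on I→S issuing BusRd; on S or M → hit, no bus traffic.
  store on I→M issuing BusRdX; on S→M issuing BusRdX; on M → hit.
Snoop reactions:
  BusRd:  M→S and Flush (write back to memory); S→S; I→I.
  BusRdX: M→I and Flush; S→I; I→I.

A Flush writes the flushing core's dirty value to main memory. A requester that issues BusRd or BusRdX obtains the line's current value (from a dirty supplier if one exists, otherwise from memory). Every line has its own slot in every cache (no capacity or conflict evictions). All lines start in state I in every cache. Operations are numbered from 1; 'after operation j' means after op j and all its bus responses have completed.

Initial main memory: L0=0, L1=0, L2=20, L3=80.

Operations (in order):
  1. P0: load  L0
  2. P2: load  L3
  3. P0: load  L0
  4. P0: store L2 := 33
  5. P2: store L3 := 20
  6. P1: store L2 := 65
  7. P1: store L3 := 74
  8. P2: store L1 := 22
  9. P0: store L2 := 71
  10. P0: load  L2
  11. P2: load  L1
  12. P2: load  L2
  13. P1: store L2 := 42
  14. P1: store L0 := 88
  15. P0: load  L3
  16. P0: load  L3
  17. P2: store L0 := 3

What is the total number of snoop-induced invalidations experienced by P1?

1. P0: load  L0  bus=[BusRd]  L0: P0=S P1=I P2=I  mem[L0]=0
2. P2: load  L3  bus=[BusRd]  L3: P0=I P1=I P2=S  mem[L3]=80
3. P0: load  L0  bus=[-]  L0: P0=S P1=I P2=I  mem[L0]=0
4. P0: store L2 := 33  bus=[BusRdX]  L2: P0=M P1=I P2=I  mem[L2]=20
5. P2: store L3 := 20  bus=[BusRdX]  L3: P0=I P1=I P2=M  mem[L3]=80
6. P1: store L2 := 65  bus=[BusRdX,Flush]  L2: P0=I P1=M P2=I  mem[L2]=33
7. P1: store L3 := 74  bus=[BusRdX,Flush]  L3: P0=I P1=M P2=I  mem[L3]=20
8. P2: store L1 := 22  bus=[BusRdX]  L1: P0=I P1=I P2=M  mem[L1]=0
9. P0: store L2 := 71  bus=[BusRdX,Flush]  L2: P0=M P1=I P2=I  mem[L2]=65
10. P0: load  L2  bus=[-]  L2: P0=M P1=I P2=I  mem[L2]=65
11. P2: load  L1  bus=[-]  L1: P0=I P1=I P2=M  mem[L1]=0
12. P2: load  L2  bus=[BusRd,Flush]  L2: P0=S P1=I P2=S  mem[L2]=71
13. P1: store L2 := 42  bus=[BusRdX]  L2: P0=I P1=M P2=I  mem[L2]=71
14. P1: store L0 := 88  bus=[BusRdX]  L0: P0=I P1=M P2=I  mem[L0]=0
15. P0: load  L3  bus=[BusRd,Flush]  L3: P0=S P1=S P2=I  mem[L3]=74
16. P0: load  L3  bus=[-]  L3: P0=S P1=S P2=I  mem[L3]=74
17. P2: store L0 := 3  bus=[BusRdX,Flush]  L0: P0=I P1=I P2=M  mem[L0]=88

invalidations = 2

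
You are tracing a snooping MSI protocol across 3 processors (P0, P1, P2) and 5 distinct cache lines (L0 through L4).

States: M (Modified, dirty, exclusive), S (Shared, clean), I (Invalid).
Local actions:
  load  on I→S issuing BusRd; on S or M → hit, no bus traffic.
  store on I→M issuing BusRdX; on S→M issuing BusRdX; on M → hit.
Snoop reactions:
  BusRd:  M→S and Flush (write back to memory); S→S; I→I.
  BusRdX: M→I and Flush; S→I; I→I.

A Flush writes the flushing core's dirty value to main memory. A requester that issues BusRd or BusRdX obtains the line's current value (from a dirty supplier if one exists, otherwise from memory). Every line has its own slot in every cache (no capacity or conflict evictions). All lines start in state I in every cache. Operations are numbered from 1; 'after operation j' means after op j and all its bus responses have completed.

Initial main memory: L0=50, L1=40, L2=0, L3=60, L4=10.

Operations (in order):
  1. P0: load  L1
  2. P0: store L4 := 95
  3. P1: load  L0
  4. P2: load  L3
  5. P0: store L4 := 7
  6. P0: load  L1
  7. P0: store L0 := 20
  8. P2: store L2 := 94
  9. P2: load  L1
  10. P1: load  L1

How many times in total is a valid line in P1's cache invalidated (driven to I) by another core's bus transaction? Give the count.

step 1: P0: load  L1  ⟶  SII  (L1)  txn=BusRd  M[L1]=40
step 2: P0: store L4 := 95  ⟶  MII  (L4)  txn=BusRdX  M[L4]=10
step 3: P1: load  L0  ⟶  ISI  (L0)  txn=BusRd  M[L0]=50
step 4: P2: load  L3  ⟶  IIS  (L3)  txn=BusRd  M[L3]=60
step 5: P0: store L4 := 7  ⟶  MII  (L4)  txn=∅  M[L4]=10
step 6: P0: load  L1  ⟶  SII  (L1)  txn=∅  M[L1]=40
step 7: P0: store L0 := 20  ⟶  MII  (L0)  txn=BusRdX  M[L0]=50
step 8: P2: store L2 := 94  ⟶  IIM  (L2)  txn=BusRdX  M[L2]=0
step 9: P2: load  L1  ⟶  SIS  (L1)  txn=BusRd  M[L1]=40
step 10: P1: load  L1  ⟶  SSS  (L1)  txn=BusRd  M[L1]=40

invalidations = 1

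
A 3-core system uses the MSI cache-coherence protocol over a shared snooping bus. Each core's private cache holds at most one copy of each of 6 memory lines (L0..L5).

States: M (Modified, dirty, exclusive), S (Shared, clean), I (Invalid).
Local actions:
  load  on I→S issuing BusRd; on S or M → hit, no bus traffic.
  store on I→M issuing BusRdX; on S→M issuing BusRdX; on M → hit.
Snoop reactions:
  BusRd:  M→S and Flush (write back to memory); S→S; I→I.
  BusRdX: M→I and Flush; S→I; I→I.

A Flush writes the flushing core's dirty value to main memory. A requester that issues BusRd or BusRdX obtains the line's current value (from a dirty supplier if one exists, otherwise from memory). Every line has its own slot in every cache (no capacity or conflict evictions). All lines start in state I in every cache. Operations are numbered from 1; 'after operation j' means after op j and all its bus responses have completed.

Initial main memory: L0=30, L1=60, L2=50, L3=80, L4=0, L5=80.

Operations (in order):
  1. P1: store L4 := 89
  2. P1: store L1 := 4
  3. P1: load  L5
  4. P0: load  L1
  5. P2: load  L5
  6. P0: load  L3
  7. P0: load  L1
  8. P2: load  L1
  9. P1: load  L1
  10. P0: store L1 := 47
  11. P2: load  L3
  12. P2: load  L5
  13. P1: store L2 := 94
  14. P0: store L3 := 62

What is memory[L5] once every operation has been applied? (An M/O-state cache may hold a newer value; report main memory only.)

  op1 P1: store L4 := 89 → I/M/I on L4; bus BusRdX; mem=0
  op2 P1: store L1 := 4 → I/M/I on L1; bus BusRdX; mem=60
  op3 P1: load  L5 → I/S/I on L5; bus BusRd; mem=80
  op4 P0: load  L1 → S/S/I on L1; bus BusRd Flush; mem=4
  op5 P2: load  L5 → I/S/S on L5; bus BusRd; mem=80
  op6 P0: load  L3 → S/I/I on L3; bus BusRd; mem=80
  op7 P0: load  L1 → S/S/I on L1; bus (none); mem=4
  op8 P2: load  L1 → S/S/S on L1; bus BusRd; mem=4
  op9 P1: load  L1 → S/S/S on L1; bus (none); mem=4
  op10 P0: store L1 := 47 → M/I/I on L1; bus BusRdX; mem=4
  op11 P2: load  L3 → S/I/S on L3; bus BusRd; mem=80
  op12 P2: load  L5 → I/S/S on L5; bus (none); mem=80
  op13 P1: store L2 := 94 → I/M/I on L2; bus BusRdX; mem=50
  op14 P0: store L3 := 62 → M/I/I on L3; bus BusRdX; mem=80

memory[L5] = 80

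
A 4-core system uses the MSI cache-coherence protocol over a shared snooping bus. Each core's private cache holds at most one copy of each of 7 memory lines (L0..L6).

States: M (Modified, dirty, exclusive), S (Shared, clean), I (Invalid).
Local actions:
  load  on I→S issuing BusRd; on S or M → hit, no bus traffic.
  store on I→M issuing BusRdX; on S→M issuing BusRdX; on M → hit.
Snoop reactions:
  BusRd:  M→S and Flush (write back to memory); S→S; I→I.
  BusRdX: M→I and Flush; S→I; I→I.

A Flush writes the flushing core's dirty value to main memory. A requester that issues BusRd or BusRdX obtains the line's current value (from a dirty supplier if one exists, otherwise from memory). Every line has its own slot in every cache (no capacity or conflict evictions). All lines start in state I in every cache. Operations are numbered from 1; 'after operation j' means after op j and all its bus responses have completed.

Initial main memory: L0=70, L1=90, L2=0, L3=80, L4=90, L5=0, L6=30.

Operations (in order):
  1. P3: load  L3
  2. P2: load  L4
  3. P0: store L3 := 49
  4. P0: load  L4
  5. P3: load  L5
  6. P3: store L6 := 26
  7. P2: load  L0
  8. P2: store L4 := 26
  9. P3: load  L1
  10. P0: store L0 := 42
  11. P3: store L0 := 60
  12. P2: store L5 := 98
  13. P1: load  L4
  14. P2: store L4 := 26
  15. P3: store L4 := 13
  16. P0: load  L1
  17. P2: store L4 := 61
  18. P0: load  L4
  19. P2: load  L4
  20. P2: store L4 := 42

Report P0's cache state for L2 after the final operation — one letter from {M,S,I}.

state = I

  op1 P3: load  L3 → I/I/I/S on L3; bus BusRd; mem=80
  op2 P2: load  L4 → I/I/S/I on L4; bus BusRd; mem=90
  op3 P0: store L3 := 49 → M/I/I/I on L3; bus BusRdX; mem=80
  op4 P0: load  L4 → S/I/S/I on L4; bus BusRd; mem=90
  op5 P3: load  L5 → I/I/I/S on L5; bus BusRd; mem=0
  op6 P3: store L6 := 26 → I/I/I/M on L6; bus BusRdX; mem=30
  op7 P2: load  L0 → I/I/S/I on L0; bus BusRd; mem=70
  op8 P2: store L4 := 26 → I/I/M/I on L4; bus BusRdX; mem=90
  op9 P3: load  L1 → I/I/I/S on L1; bus BusRd; mem=90
  op10 P0: store L0 := 42 → M/I/I/I on L0; bus BusRdX; mem=70
  op11 P3: store L0 := 60 → I/I/I/M on L0; bus BusRdX Flush; mem=42
  op12 P2: store L5 := 98 → I/I/M/I on L5; bus BusRdX; mem=0
  op13 P1: load  L4 → I/S/S/I on L4; bus BusRd Flush; mem=26
  op14 P2: store L4 := 26 → I/I/M/I on L4; bus BusRdX; mem=26
  op15 P3: store L4 := 13 → I/I/I/M on L4; bus BusRdX Flush; mem=26
  op16 P0: load  L1 → S/I/I/S on L1; bus BusRd; mem=90
  op17 P2: store L4 := 61 → I/I/M/I on L4; bus BusRdX Flush; mem=13
  op18 P0: load  L4 → S/I/S/I on L4; bus BusRd Flush; mem=61
  op19 P2: load  L4 → S/I/S/I on L4; bus (none); mem=61
  op20 P2: store L4 := 42 → I/I/M/I on L4; bus BusRdX; mem=61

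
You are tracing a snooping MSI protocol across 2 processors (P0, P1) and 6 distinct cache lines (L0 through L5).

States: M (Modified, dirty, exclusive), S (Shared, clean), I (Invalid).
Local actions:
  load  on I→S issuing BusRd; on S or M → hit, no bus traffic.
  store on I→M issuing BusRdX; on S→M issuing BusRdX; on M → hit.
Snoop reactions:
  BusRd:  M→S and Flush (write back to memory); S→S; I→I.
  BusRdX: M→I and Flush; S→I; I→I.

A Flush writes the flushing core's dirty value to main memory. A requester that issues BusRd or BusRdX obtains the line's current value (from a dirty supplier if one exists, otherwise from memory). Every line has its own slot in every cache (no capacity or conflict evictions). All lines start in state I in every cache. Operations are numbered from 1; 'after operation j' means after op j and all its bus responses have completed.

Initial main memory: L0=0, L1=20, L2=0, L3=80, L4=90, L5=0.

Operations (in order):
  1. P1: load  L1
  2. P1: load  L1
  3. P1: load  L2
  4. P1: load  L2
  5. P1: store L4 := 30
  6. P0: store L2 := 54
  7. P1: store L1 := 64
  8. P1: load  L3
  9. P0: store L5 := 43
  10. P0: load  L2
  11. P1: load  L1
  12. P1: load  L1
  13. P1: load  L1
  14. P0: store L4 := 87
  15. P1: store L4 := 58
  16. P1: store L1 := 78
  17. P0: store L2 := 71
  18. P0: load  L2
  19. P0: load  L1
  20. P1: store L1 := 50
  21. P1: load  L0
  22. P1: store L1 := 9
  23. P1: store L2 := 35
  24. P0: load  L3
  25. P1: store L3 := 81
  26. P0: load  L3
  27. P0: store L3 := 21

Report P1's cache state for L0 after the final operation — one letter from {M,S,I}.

  op1 P1: load  L1 → I/S on L1; bus BusRd; mem=20
  op2 P1: load  L1 → I/S on L1; bus (none); mem=20
  op3 P1: load  L2 → I/S on L2; bus BusRd; mem=0
  op4 P1: load  L2 → I/S on L2; bus (none); mem=0
  op5 P1: store L4 := 30 → I/M on L4; bus BusRdX; mem=90
  op6 P0: store L2 := 54 → M/I on L2; bus BusRdX; mem=0
  op7 P1: store L1 := 64 → I/M on L1; bus BusRdX; mem=20
  op8 P1: load  L3 → I/S on L3; bus BusRd; mem=80
  op9 P0: store L5 := 43 → M/I on L5; bus BusRdX; mem=0
  op10 P0: load  L2 → M/I on L2; bus (none); mem=0
  op11 P1: load  L1 → I/M on L1; bus (none); mem=20
  op12 P1: load  L1 → I/M on L1; bus (none); mem=20
  op13 P1: load  L1 → I/M on L1; bus (none); mem=20
  op14 P0: store L4 := 87 → M/I on L4; bus BusRdX Flush; mem=30
  op15 P1: store L4 := 58 → I/M on L4; bus BusRdX Flush; mem=87
  op16 P1: store L1 := 78 → I/M on L1; bus (none); mem=20
  op17 P0: store L2 := 71 → M/I on L2; bus (none); mem=0
  op18 P0: load  L2 → M/I on L2; bus (none); mem=0
  op19 P0: load  L1 → S/S on L1; bus BusRd Flush; mem=78
  op20 P1: store L1 := 50 → I/M on L1; bus BusRdX; mem=78
  op21 P1: load  L0 → I/S on L0; bus BusRd; mem=0
  op22 P1: store L1 := 9 → I/M on L1; bus (none); mem=78
  op23 P1: store L2 := 35 → I/M on L2; bus BusRdX Flush; mem=71
  op24 P0: load  L3 → S/S on L3; bus BusRd; mem=80
  op25 P1: store L3 := 81 → I/M on L3; bus BusRdX; mem=80
  op26 P0: load  L3 → S/S on L3; bus BusRd Flush; mem=81
  op27 P0: store L3 := 21 → M/I on L3; bus BusRdX; mem=81

state = S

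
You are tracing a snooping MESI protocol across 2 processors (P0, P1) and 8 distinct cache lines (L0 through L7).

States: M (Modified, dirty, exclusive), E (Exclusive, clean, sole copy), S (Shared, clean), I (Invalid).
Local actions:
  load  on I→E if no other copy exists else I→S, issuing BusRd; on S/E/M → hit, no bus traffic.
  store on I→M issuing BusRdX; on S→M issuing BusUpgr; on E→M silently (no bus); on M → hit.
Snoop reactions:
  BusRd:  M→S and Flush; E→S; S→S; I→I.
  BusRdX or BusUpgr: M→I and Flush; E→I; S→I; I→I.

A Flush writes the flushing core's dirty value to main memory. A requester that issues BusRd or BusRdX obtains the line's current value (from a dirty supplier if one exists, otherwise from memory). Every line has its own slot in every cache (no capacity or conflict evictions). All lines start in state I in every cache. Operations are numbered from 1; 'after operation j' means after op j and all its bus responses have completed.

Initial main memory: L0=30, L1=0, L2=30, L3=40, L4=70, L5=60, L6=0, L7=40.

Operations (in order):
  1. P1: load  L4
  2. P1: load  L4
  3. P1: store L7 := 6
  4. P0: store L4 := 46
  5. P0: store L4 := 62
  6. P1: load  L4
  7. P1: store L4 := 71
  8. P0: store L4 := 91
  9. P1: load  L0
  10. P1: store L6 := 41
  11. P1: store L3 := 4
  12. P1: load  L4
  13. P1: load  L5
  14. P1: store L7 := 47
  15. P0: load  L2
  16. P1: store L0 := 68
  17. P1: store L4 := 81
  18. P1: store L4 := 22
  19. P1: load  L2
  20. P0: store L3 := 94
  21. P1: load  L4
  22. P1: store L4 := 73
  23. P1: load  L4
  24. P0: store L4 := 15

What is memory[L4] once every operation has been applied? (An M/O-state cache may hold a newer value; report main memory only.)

step 1: P1: load  L4  ⟶  IE  (L4)  txn=BusRd  M[L4]=70
step 2: P1: load  L4  ⟶  IE  (L4)  txn=∅  M[L4]=70
step 3: P1: store L7 := 6  ⟶  IM  (L7)  txn=BusRdX  M[L7]=40
step 4: P0: store L4 := 46  ⟶  MI  (L4)  txn=BusRdX  M[L4]=70
step 5: P0: store L4 := 62  ⟶  MI  (L4)  txn=∅  M[L4]=70
step 6: P1: load  L4  ⟶  SS  (L4)  txn=BusRd+Flush  M[L4]=62
step 7: P1: store L4 := 71  ⟶  IM  (L4)  txn=BusUpgr  M[L4]=62
step 8: P0: store L4 := 91  ⟶  MI  (L4)  txn=BusRdX+Flush  M[L4]=71
step 9: P1: load  L0  ⟶  IE  (L0)  txn=BusRd  M[L0]=30
step 10: P1: store L6 := 41  ⟶  IM  (L6)  txn=BusRdX  M[L6]=0
step 11: P1: store L3 := 4  ⟶  IM  (L3)  txn=BusRdX  M[L3]=40
step 12: P1: load  L4  ⟶  SS  (L4)  txn=BusRd+Flush  M[L4]=91
step 13: P1: load  L5  ⟶  IE  (L5)  txn=BusRd  M[L5]=60
step 14: P1: store L7 := 47  ⟶  IM  (L7)  txn=∅  M[L7]=40
step 15: P0: load  L2  ⟶  EI  (L2)  txn=BusRd  M[L2]=30
step 16: P1: store L0 := 68  ⟶  IM  (L0)  txn=∅  M[L0]=30
step 17: P1: store L4 := 81  ⟶  IM  (L4)  txn=BusUpgr  M[L4]=91
step 18: P1: store L4 := 22  ⟶  IM  (L4)  txn=∅  M[L4]=91
step 19: P1: load  L2  ⟶  SS  (L2)  txn=BusRd  M[L2]=30
step 20: P0: store L3 := 94  ⟶  MI  (L3)  txn=BusRdX+Flush  M[L3]=4
step 21: P1: load  L4  ⟶  IM  (L4)  txn=∅  M[L4]=91
step 22: P1: store L4 := 73  ⟶  IM  (L4)  txn=∅  M[L4]=91
step 23: P1: load  L4  ⟶  IM  (L4)  txn=∅  M[L4]=91
step 24: P0: store L4 := 15  ⟶  MI  (L4)  txn=BusRdX+Flush  M[L4]=73

memory[L4] = 73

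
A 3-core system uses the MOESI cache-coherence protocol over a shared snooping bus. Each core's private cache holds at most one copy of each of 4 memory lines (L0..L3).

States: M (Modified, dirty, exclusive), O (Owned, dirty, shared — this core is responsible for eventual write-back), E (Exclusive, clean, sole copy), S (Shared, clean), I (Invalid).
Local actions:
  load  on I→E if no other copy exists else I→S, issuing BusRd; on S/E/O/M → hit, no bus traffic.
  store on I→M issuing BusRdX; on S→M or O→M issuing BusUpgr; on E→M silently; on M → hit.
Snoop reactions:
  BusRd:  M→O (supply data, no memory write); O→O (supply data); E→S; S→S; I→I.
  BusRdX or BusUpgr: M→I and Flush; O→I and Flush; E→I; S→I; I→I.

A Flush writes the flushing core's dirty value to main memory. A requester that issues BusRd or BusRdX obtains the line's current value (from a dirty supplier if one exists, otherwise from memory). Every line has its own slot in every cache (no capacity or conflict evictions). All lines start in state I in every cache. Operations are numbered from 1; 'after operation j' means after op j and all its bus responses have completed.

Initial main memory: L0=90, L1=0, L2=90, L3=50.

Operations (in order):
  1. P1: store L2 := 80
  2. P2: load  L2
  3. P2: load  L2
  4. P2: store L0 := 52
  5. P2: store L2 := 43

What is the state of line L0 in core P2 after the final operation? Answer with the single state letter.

1. P1: store L2 := 80  bus=[BusRdX]  L2: P0=I P1=M P2=I  mem[L2]=90
2. P2: load  L2  bus=[BusRd]  L2: P0=I P1=O P2=S  mem[L2]=90
3. P2: load  L2  bus=[-]  L2: P0=I P1=O P2=S  mem[L2]=90
4. P2: store L0 := 52  bus=[BusRdX]  L0: P0=I P1=I P2=M  mem[L0]=90
5. P2: store L2 := 43  bus=[BusUpgr,Flush]  L2: P0=I P1=I P2=M  mem[L2]=80

state = M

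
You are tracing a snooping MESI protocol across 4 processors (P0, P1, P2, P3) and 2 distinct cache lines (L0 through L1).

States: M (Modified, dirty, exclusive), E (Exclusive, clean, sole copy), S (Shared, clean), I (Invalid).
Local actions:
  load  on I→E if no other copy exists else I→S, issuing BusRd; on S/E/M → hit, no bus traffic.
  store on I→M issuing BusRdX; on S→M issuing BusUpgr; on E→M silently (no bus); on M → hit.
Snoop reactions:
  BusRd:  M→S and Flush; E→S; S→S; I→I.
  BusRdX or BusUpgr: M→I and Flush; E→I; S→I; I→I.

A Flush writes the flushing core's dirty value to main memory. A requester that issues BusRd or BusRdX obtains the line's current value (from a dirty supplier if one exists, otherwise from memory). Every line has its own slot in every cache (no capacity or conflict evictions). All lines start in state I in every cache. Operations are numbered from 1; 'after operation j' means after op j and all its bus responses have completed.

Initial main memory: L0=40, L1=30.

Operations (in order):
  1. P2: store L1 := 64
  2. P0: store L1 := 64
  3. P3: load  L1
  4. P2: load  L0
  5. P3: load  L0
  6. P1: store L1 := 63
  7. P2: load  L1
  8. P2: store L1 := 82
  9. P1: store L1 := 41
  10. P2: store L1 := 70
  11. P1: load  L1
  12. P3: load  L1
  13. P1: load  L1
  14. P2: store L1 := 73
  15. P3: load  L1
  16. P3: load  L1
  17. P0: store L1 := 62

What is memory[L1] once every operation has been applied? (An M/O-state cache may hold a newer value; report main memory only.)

1. P2: store L1 := 64  bus=[BusRdX]  L1: P0=I P1=I P2=M P3=I  mem[L1]=30
2. P0: store L1 := 64  bus=[BusRdX,Flush]  L1: P0=M P1=I P2=I P3=I  mem[L1]=64
3. P3: load  L1  bus=[BusRd,Flush]  L1: P0=S P1=I P2=I P3=S  mem[L1]=64
4. P2: load  L0  bus=[BusRd]  L0: P0=I P1=I P2=E P3=I  mem[L0]=40
5. P3: load  L0  bus=[BusRd]  L0: P0=I P1=I P2=S P3=S  mem[L0]=40
6. P1: store L1 := 63  bus=[BusRdX]  L1: P0=I P1=M P2=I P3=I  mem[L1]=64
7. P2: load  L1  bus=[BusRd,Flush]  L1: P0=I P1=S P2=S P3=I  mem[L1]=63
8. P2: store L1 := 82  bus=[BusUpgr]  L1: P0=I P1=I P2=M P3=I  mem[L1]=63
9. P1: store L1 := 41  bus=[BusRdX,Flush]  L1: P0=I P1=M P2=I P3=I  mem[L1]=82
10. P2: store L1 := 70  bus=[BusRdX,Flush]  L1: P0=I P1=I P2=M P3=I  mem[L1]=41
11. P1: load  L1  bus=[BusRd,Flush]  L1: P0=I P1=S P2=S P3=I  mem[L1]=70
12. P3: load  L1  bus=[BusRd]  L1: P0=I P1=S P2=S P3=S  mem[L1]=70
13. P1: load  L1  bus=[-]  L1: P0=I P1=S P2=S P3=S  mem[L1]=70
14. P2: store L1 := 73  bus=[BusUpgr]  L1: P0=I P1=I P2=M P3=I  mem[L1]=70
15. P3: load  L1  bus=[BusRd,Flush]  L1: P0=I P1=I P2=S P3=S  mem[L1]=73
16. P3: load  L1  bus=[-]  L1: P0=I P1=I P2=S P3=S  mem[L1]=73
17. P0: store L1 := 62  bus=[BusRdX]  L1: P0=M P1=I P2=I P3=I  mem[L1]=73

memory[L1] = 73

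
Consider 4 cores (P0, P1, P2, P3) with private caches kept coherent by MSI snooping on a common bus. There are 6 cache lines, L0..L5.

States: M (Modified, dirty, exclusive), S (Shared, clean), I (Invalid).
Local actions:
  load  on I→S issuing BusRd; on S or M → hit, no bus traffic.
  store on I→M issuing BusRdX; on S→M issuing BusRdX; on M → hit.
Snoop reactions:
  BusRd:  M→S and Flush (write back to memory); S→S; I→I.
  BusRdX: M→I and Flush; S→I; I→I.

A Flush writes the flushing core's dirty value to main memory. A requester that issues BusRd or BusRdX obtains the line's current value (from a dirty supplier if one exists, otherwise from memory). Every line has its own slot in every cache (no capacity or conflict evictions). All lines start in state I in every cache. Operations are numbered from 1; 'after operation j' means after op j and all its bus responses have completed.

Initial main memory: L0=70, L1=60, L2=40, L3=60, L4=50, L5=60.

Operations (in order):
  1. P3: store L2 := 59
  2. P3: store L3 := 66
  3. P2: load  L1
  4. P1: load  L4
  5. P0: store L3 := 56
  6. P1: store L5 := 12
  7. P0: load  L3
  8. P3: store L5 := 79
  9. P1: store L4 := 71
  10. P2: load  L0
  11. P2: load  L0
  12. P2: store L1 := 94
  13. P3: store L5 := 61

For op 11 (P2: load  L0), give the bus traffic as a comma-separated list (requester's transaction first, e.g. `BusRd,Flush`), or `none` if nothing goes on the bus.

bus = none

  op1 P3: store L2 := 59 → I/I/I/M on L2; bus BusRdX; mem=40
  op2 P3: store L3 := 66 → I/I/I/M on L3; bus BusRdX; mem=60
  op3 P2: load  L1 → I/I/S/I on L1; bus BusRd; mem=60
  op4 P1: load  L4 → I/S/I/I on L4; bus BusRd; mem=50
  op5 P0: store L3 := 56 → M/I/I/I on L3; bus BusRdX Flush; mem=66
  op6 P1: store L5 := 12 → I/M/I/I on L5; bus BusRdX; mem=60
  op7 P0: load  L3 → M/I/I/I on L3; bus (none); mem=66
  op8 P3: store L5 := 79 → I/I/I/M on L5; bus BusRdX Flush; mem=12
  op9 P1: store L4 := 71 → I/M/I/I on L4; bus BusRdX; mem=50
  op10 P2: load  L0 → I/I/S/I on L0; bus BusRd; mem=70
  op11 P2: load  L0 → I/I/S/I on L0; bus (none); mem=70
  op12 P2: store L1 := 94 → I/I/M/I on L1; bus BusRdX; mem=60
  op13 P3: store L5 := 61 → I/I/I/M on L5; bus (none); mem=12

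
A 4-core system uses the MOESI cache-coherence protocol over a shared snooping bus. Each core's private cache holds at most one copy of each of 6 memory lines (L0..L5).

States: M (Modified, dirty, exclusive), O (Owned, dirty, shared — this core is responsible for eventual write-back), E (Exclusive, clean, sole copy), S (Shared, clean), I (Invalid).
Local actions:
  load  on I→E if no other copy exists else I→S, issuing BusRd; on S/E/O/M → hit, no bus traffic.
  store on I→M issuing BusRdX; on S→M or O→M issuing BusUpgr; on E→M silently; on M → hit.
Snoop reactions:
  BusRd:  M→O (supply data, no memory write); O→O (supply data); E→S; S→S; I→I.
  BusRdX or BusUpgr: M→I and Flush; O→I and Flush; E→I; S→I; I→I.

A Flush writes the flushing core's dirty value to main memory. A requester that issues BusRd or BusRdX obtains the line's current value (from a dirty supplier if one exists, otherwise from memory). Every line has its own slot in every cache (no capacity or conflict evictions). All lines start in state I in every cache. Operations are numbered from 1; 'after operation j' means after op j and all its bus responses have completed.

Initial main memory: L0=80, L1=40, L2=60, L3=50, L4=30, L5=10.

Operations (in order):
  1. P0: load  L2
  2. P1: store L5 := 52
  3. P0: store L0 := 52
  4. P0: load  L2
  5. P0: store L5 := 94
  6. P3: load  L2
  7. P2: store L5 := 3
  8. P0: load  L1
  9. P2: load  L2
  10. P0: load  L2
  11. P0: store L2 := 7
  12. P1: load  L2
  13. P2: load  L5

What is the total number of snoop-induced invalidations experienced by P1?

invalidations = 1

  op1 P0: load  L2 → E/I/I/I on L2; bus BusRd; mem=60
  op2 P1: store L5 := 52 → I/M/I/I on L5; bus BusRdX; mem=10
  op3 P0: store L0 := 52 → M/I/I/I on L0; bus BusRdX; mem=80
  op4 P0: load  L2 → E/I/I/I on L2; bus (none); mem=60
  op5 P0: store L5 := 94 → M/I/I/I on L5; bus BusRdX Flush; mem=52
  op6 P3: load  L2 → S/I/I/S on L2; bus BusRd; mem=60
  op7 P2: store L5 := 3 → I/I/M/I on L5; bus BusRdX Flush; mem=94
  op8 P0: load  L1 → E/I/I/I on L1; bus BusRd; mem=40
  op9 P2: load  L2 → S/I/S/S on L2; bus BusRd; mem=60
  op10 P0: load  L2 → S/I/S/S on L2; bus (none); mem=60
  op11 P0: store L2 := 7 → M/I/I/I on L2; bus BusUpgr; mem=60
  op12 P1: load  L2 → O/S/I/I on L2; bus BusRd; mem=60
  op13 P2: load  L5 → I/I/M/I on L5; bus (none); mem=94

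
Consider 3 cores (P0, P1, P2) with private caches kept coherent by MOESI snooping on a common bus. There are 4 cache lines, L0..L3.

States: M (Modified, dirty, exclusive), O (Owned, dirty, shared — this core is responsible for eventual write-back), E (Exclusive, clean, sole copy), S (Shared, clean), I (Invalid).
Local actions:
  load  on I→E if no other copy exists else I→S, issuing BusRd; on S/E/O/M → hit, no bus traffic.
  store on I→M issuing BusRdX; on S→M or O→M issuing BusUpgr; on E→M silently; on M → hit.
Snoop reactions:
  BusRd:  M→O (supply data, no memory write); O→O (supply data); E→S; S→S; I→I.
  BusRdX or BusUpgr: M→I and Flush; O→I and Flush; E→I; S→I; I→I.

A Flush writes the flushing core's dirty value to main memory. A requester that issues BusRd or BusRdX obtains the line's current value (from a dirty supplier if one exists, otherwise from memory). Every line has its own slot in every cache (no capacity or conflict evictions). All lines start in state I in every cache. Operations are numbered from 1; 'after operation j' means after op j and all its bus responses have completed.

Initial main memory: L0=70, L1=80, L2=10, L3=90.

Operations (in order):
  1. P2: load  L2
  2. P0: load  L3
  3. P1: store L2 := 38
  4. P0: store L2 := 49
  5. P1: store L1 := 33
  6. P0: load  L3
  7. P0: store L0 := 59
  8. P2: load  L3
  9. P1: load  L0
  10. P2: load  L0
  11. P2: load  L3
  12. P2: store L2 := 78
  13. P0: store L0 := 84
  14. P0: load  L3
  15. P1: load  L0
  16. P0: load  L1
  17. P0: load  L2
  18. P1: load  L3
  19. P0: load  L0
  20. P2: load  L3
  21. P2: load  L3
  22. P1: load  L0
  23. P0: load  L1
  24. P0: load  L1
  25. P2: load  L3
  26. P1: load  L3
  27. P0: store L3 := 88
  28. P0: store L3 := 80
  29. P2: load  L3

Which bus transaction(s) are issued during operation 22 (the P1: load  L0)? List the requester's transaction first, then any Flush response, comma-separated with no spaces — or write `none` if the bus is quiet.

[1] P2: load  L2 | P0:I, P1:I, P2:E(10) | bus: BusRd
[2] P0: load  L3 | P0:E(90), P1:I, P2:I | bus: BusRd
[3] P1: store L2 := 38 | P0:I, P1:M(38), P2:I | bus: BusRdX
[4] P0: store L2 := 49 | P0:M(49), P1:I, P2:I | bus: BusRdX,Flush
[5] P1: store L1 := 33 | P0:I, P1:M(33), P2:I | bus: BusRdX
[6] P0: load  L3 | P0:E(90), P1:I, P2:I | bus: none
[7] P0: store L0 := 59 | P0:M(59), P1:I, P2:I | bus: BusRdX
[8] P2: load  L3 | P0:S(90), P1:I, P2:S(90) | bus: BusRd
[9] P1: load  L0 | P0:O(59), P1:S(59), P2:I | bus: BusRd
[10] P2: load  L0 | P0:O(59), P1:S(59), P2:S(59) | bus: BusRd
[11] P2: load  L3 | P0:S(90), P1:I, P2:S(90) | bus: none
[12] P2: store L2 := 78 | P0:I, P1:I, P2:M(78) | bus: BusRdX,Flush
[13] P0: store L0 := 84 | P0:M(84), P1:I, P2:I | bus: BusUpgr
[14] P0: load  L3 | P0:S(90), P1:I, P2:S(90) | bus: none
[15] P1: load  L0 | P0:O(84), P1:S(84), P2:I | bus: BusRd
[16] P0: load  L1 | P0:S(33), P1:O(33), P2:I | bus: BusRd
[17] P0: load  L2 | P0:S(78), P1:I, P2:O(78) | bus: BusRd
[18] P1: load  L3 | P0:S(90), P1:S(90), P2:S(90) | bus: BusRd
[19] P0: load  L0 | P0:O(84), P1:S(84), P2:I | bus: none
[20] P2: load  L3 | P0:S(90), P1:S(90), P2:S(90) | bus: none
[21] P2: load  L3 | P0:S(90), P1:S(90), P2:S(90) | bus: none
[22] P1: load  L0 | P0:O(84), P1:S(84), P2:I | bus: none
[23] P0: load  L1 | P0:S(33), P1:O(33), P2:I | bus: none
[24] P0: load  L1 | P0:S(33), P1:O(33), P2:I | bus: none
[25] P2: load  L3 | P0:S(90), P1:S(90), P2:S(90) | bus: none
[26] P1: load  L3 | P0:S(90), P1:S(90), P2:S(90) | bus: none
[27] P0: store L3 := 88 | P0:M(88), P1:I, P2:I | bus: BusUpgr
[28] P0: store L3 := 80 | P0:M(80), P1:I, P2:I | bus: none
[29] P2: load  L3 | P0:O(80), P1:I, P2:S(80) | bus: BusRd

bus = none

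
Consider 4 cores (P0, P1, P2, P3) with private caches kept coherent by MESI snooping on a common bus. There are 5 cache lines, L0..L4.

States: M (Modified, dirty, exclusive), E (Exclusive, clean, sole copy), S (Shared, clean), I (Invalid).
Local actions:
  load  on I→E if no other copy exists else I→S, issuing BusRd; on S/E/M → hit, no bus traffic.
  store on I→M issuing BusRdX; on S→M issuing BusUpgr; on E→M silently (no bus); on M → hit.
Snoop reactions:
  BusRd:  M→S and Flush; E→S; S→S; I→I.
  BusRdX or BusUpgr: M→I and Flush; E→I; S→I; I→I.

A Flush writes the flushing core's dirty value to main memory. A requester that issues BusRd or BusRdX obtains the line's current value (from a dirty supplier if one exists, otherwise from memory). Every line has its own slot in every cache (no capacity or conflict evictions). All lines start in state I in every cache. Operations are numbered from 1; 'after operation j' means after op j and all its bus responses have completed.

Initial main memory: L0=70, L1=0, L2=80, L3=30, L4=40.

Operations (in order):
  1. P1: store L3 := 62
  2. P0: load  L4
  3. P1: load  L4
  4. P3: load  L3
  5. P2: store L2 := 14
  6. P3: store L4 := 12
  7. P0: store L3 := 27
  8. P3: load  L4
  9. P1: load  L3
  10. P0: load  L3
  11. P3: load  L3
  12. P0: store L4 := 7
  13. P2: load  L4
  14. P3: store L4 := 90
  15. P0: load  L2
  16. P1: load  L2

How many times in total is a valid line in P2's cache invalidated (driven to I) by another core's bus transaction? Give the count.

invalidations = 1

1. P1: store L3 := 62  bus=[BusRdX]  L3: P0=I P1=M P2=I P3=I  mem[L3]=30
2. P0: load  L4  bus=[BusRd]  L4: P0=E P1=I P2=I P3=I  mem[L4]=40
3. P1: load  L4  bus=[BusRd]  L4: P0=S P1=S P2=I P3=I  mem[L4]=40
4. P3: load  L3  bus=[BusRd,Flush]  L3: P0=I P1=S P2=I P3=S  mem[L3]=62
5. P2: store L2 := 14  bus=[BusRdX]  L2: P0=I P1=I P2=M P3=I  mem[L2]=80
6. P3: store L4 := 12  bus=[BusRdX]  L4: P0=I P1=I P2=I P3=M  mem[L4]=40
7. P0: store L3 := 27  bus=[BusRdX]  L3: P0=M P1=I P2=I P3=I  mem[L3]=62
8. P3: load  L4  bus=[-]  L4: P0=I P1=I P2=I P3=M  mem[L4]=40
9. P1: load  L3  bus=[BusRd,Flush]  L3: P0=S P1=S P2=I P3=I  mem[L3]=27
10. P0: load  L3  bus=[-]  L3: P0=S P1=S P2=I P3=I  mem[L3]=27
11. P3: load  L3  bus=[BusRd]  L3: P0=S P1=S P2=I P3=S  mem[L3]=27
12. P0: store L4 := 7  bus=[BusRdX,Flush]  L4: P0=M P1=I P2=I P3=I  mem[L4]=12
13. P2: load  L4  bus=[BusRd,Flush]  L4: P0=S P1=I P2=S P3=I  mem[L4]=7
14. P3: store L4 := 90  bus=[BusRdX]  L4: P0=I P1=I P2=I P3=M  mem[L4]=7
15. P0: load  L2  bus=[BusRd,Flush]  L2: P0=S P1=I P2=S P3=I  mem[L2]=14
16. P1: load  L2  bus=[BusRd]  L2: P0=S P1=S P2=S P3=I  mem[L2]=14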